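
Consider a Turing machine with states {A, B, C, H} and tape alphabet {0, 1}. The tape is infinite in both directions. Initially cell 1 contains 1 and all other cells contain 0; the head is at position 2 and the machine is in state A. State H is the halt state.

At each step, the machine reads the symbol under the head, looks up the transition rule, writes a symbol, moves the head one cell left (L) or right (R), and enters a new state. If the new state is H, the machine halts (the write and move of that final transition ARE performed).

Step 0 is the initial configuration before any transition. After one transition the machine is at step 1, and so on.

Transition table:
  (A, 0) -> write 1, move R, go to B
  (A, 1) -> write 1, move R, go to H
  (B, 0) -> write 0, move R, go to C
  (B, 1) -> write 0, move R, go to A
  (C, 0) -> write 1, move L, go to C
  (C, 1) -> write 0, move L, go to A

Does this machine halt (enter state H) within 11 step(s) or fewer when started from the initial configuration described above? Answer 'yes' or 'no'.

Answer: yes

Derivation:
Step 1: in state A at pos 2, read 0 -> (A,0)->write 1,move R,goto B. Now: state=B, head=3, tape[0..4]=01100 (head:    ^)
Step 2: in state B at pos 3, read 0 -> (B,0)->write 0,move R,goto C. Now: state=C, head=4, tape[0..5]=011000 (head:     ^)
Step 3: in state C at pos 4, read 0 -> (C,0)->write 1,move L,goto C. Now: state=C, head=3, tape[0..5]=011010 (head:    ^)
Step 4: in state C at pos 3, read 0 -> (C,0)->write 1,move L,goto C. Now: state=C, head=2, tape[0..5]=011110 (head:   ^)
Step 5: in state C at pos 2, read 1 -> (C,1)->write 0,move L,goto A. Now: state=A, head=1, tape[0..5]=010110 (head:  ^)
Step 6: in state A at pos 1, read 1 -> (A,1)->write 1,move R,goto H. Now: state=H, head=2, tape[0..5]=010110 (head:   ^)
State H reached at step 6; 6 <= 11 -> yes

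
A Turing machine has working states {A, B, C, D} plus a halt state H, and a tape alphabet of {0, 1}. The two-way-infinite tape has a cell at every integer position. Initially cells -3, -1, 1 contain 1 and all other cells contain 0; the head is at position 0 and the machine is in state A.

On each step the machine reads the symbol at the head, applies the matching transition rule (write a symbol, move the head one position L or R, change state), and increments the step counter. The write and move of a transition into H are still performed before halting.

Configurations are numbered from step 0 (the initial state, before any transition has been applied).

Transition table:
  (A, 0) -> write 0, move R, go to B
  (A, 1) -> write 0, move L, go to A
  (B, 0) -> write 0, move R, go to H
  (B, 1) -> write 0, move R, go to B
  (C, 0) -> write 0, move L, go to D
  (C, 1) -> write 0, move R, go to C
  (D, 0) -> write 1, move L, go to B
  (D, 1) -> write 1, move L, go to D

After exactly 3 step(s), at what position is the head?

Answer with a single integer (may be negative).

Step 1: in state A at pos 0, read 0 -> (A,0)->write 0,move R,goto B. Now: state=B, head=1, tape[-4..2]=0101010 (head:      ^)
Step 2: in state B at pos 1, read 1 -> (B,1)->write 0,move R,goto B. Now: state=B, head=2, tape[-4..3]=01010000 (head:       ^)
Step 3: in state B at pos 2, read 0 -> (B,0)->write 0,move R,goto H. Now: state=H, head=3, tape[-4..4]=010100000 (head:        ^)

Answer: 3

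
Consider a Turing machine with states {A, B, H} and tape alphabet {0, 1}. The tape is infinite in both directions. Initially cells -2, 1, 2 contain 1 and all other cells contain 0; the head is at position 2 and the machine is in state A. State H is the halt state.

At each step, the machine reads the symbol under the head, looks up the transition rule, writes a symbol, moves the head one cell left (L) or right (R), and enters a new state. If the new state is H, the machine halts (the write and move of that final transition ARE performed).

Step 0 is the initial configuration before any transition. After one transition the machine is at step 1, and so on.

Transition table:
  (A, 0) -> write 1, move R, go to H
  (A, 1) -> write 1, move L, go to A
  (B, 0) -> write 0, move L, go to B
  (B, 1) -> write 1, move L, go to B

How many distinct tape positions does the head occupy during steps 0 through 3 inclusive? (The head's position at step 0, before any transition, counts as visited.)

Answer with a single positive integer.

Step 1: in state A at pos 2, read 1 -> (A,1)->write 1,move L,goto A. Now: state=A, head=1, tape[-3..3]=0100110 (head:     ^)
Step 2: in state A at pos 1, read 1 -> (A,1)->write 1,move L,goto A. Now: state=A, head=0, tape[-3..3]=0100110 (head:    ^)
Step 3: in state A at pos 0, read 0 -> (A,0)->write 1,move R,goto H. Now: state=H, head=1, tape[-3..3]=0101110 (head:     ^)
Head positions at steps 0..3: starting at 2, distinct positions visited = {0, 1, 2} -> 3 position(s)

Answer: 3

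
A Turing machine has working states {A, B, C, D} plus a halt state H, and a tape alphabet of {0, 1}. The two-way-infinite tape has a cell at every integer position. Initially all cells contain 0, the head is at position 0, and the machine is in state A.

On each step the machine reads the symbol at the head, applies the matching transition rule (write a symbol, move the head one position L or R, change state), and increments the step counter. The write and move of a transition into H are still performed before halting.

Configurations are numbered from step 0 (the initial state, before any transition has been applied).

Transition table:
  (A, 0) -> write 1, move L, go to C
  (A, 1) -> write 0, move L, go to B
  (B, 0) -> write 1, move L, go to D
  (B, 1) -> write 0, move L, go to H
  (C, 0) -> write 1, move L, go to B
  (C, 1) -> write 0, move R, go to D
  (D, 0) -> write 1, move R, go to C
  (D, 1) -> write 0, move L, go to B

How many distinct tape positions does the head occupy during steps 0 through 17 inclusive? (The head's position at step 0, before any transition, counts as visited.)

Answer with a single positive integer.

Step 1: in state A at pos 0, read 0 -> (A,0)->write 1,move L,goto C. Now: state=C, head=-1, tape[-2..1]=0010 (head:  ^)
Step 2: in state C at pos -1, read 0 -> (C,0)->write 1,move L,goto B. Now: state=B, head=-2, tape[-3..1]=00110 (head:  ^)
Step 3: in state B at pos -2, read 0 -> (B,0)->write 1,move L,goto D. Now: state=D, head=-3, tape[-4..1]=001110 (head:  ^)
Step 4: in state D at pos -3, read 0 -> (D,0)->write 1,move R,goto C. Now: state=C, head=-2, tape[-4..1]=011110 (head:   ^)
Step 5: in state C at pos -2, read 1 -> (C,1)->write 0,move R,goto D. Now: state=D, head=-1, tape[-4..1]=010110 (head:    ^)
Step 6: in state D at pos -1, read 1 -> (D,1)->write 0,move L,goto B. Now: state=B, head=-2, tape[-4..1]=010010 (head:   ^)
Step 7: in state B at pos -2, read 0 -> (B,0)->write 1,move L,goto D. Now: state=D, head=-3, tape[-4..1]=011010 (head:  ^)
Step 8: in state D at pos -3, read 1 -> (D,1)->write 0,move L,goto B. Now: state=B, head=-4, tape[-5..1]=0001010 (head:  ^)
Step 9: in state B at pos -4, read 0 -> (B,0)->write 1,move L,goto D. Now: state=D, head=-5, tape[-6..1]=00101010 (head:  ^)
Step 10: in state D at pos -5, read 0 -> (D,0)->write 1,move R,goto C. Now: state=C, head=-4, tape[-6..1]=01101010 (head:   ^)
Step 11: in state C at pos -4, read 1 -> (C,1)->write 0,move R,goto D. Now: state=D, head=-3, tape[-6..1]=01001010 (head:    ^)
Step 12: in state D at pos -3, read 0 -> (D,0)->write 1,move R,goto C. Now: state=C, head=-2, tape[-6..1]=01011010 (head:     ^)
Step 13: in state C at pos -2, read 1 -> (C,1)->write 0,move R,goto D. Now: state=D, head=-1, tape[-6..1]=01010010 (head:      ^)
Step 14: in state D at pos -1, read 0 -> (D,0)->write 1,move R,goto C. Now: state=C, head=0, tape[-6..1]=01010110 (head:       ^)
Step 15: in state C at pos 0, read 1 -> (C,1)->write 0,move R,goto D. Now: state=D, head=1, tape[-6..2]=010101000 (head:        ^)
Step 16: in state D at pos 1, read 0 -> (D,0)->write 1,move R,goto C. Now: state=C, head=2, tape[-6..3]=0101010100 (head:         ^)
Step 17: in state C at pos 2, read 0 -> (C,0)->write 1,move L,goto B. Now: state=B, head=1, tape[-6..3]=0101010110 (head:        ^)
Head positions at steps 0..17: starting at 0, distinct positions visited = {-5, -4, -3, -2, -1, 0, 1, 2} -> 8 position(s)

Answer: 8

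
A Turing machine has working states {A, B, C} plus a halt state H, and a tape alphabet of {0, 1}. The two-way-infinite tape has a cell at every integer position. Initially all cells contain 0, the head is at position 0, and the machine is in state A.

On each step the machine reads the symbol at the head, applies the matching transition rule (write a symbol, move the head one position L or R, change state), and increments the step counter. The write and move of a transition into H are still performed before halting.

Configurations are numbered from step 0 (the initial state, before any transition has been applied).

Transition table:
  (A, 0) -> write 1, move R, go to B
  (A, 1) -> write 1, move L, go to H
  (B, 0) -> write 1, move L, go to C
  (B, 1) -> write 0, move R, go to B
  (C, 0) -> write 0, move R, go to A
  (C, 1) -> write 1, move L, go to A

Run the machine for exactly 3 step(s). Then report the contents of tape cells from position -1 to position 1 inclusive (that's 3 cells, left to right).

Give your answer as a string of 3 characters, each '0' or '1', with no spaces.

Answer: 011

Derivation:
Step 1: in state A at pos 0, read 0 -> (A,0)->write 1,move R,goto B. Now: state=B, head=1, tape[-1..2]=0100 (head:   ^)
Step 2: in state B at pos 1, read 0 -> (B,0)->write 1,move L,goto C. Now: state=C, head=0, tape[-1..2]=0110 (head:  ^)
Step 3: in state C at pos 0, read 1 -> (C,1)->write 1,move L,goto A. Now: state=A, head=-1, tape[-2..2]=00110 (head:  ^)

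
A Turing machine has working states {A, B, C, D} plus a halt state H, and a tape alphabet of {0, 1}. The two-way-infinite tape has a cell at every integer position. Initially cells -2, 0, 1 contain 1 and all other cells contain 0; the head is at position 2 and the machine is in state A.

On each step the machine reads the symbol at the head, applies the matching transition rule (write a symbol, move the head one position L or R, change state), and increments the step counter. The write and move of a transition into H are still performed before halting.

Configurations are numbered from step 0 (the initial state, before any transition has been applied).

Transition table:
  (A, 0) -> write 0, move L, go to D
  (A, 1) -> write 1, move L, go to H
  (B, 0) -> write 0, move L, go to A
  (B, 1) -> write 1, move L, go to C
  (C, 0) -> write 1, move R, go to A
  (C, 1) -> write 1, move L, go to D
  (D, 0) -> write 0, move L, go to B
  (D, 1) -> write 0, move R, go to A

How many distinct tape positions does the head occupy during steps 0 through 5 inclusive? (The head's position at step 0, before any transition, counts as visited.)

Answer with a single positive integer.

Answer: 4

Derivation:
Step 1: in state A at pos 2, read 0 -> (A,0)->write 0,move L,goto D. Now: state=D, head=1, tape[-3..3]=0101100 (head:     ^)
Step 2: in state D at pos 1, read 1 -> (D,1)->write 0,move R,goto A. Now: state=A, head=2, tape[-3..3]=0101000 (head:      ^)
Step 3: in state A at pos 2, read 0 -> (A,0)->write 0,move L,goto D. Now: state=D, head=1, tape[-3..3]=0101000 (head:     ^)
Step 4: in state D at pos 1, read 0 -> (D,0)->write 0,move L,goto B. Now: state=B, head=0, tape[-3..3]=0101000 (head:    ^)
Step 5: in state B at pos 0, read 1 -> (B,1)->write 1,move L,goto C. Now: state=C, head=-1, tape[-3..3]=0101000 (head:   ^)
Head positions at steps 0..5: starting at 2, distinct positions visited = {-1, 0, 1, 2} -> 4 position(s)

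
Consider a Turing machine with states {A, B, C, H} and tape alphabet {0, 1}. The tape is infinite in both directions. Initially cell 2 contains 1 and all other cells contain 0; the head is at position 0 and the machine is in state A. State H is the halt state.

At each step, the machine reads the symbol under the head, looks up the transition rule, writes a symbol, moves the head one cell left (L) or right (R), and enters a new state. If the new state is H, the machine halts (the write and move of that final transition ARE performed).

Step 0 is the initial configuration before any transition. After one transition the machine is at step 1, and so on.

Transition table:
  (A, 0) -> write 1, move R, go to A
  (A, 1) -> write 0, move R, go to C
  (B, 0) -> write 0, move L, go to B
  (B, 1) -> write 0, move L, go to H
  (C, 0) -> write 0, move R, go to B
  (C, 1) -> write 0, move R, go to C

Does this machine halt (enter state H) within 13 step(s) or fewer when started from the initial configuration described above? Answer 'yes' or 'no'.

Answer: yes

Derivation:
Step 1: in state A at pos 0, read 0 -> (A,0)->write 1,move R,goto A. Now: state=A, head=1, tape[-1..3]=01010 (head:   ^)
Step 2: in state A at pos 1, read 0 -> (A,0)->write 1,move R,goto A. Now: state=A, head=2, tape[-1..3]=01110 (head:    ^)
Step 3: in state A at pos 2, read 1 -> (A,1)->write 0,move R,goto C. Now: state=C, head=3, tape[-1..4]=011000 (head:     ^)
Step 4: in state C at pos 3, read 0 -> (C,0)->write 0,move R,goto B. Now: state=B, head=4, tape[-1..5]=0110000 (head:      ^)
Step 5: in state B at pos 4, read 0 -> (B,0)->write 0,move L,goto B. Now: state=B, head=3, tape[-1..5]=0110000 (head:     ^)
Step 6: in state B at pos 3, read 0 -> (B,0)->write 0,move L,goto B. Now: state=B, head=2, tape[-1..5]=0110000 (head:    ^)
Step 7: in state B at pos 2, read 0 -> (B,0)->write 0,move L,goto B. Now: state=B, head=1, tape[-1..5]=0110000 (head:   ^)
Step 8: in state B at pos 1, read 1 -> (B,1)->write 0,move L,goto H. Now: state=H, head=0, tape[-1..5]=0100000 (head:  ^)
State H reached at step 8; 8 <= 13 -> yes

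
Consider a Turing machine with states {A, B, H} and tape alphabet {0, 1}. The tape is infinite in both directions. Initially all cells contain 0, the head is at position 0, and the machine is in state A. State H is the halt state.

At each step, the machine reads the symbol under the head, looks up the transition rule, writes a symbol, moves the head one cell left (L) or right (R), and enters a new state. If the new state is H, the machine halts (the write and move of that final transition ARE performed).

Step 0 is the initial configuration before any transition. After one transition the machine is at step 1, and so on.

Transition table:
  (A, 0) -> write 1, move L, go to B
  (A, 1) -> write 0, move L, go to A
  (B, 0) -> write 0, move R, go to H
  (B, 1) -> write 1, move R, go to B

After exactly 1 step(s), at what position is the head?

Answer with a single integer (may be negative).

Step 1: in state A at pos 0, read 0 -> (A,0)->write 1,move L,goto B. Now: state=B, head=-1, tape[-2..1]=0010 (head:  ^)

Answer: -1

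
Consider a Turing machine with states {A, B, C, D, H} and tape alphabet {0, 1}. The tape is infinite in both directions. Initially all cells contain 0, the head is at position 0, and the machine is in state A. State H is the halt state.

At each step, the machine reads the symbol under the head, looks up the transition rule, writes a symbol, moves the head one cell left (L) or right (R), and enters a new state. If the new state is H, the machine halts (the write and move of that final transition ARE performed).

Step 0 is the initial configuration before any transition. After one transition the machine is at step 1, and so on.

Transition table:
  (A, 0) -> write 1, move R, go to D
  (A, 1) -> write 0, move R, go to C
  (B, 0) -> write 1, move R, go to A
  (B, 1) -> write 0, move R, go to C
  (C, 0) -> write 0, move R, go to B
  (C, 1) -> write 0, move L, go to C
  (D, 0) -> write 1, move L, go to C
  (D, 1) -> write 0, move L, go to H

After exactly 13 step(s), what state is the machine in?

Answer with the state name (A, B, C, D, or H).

Answer: B

Derivation:
Step 1: in state A at pos 0, read 0 -> (A,0)->write 1,move R,goto D. Now: state=D, head=1, tape[-1..2]=0100 (head:   ^)
Step 2: in state D at pos 1, read 0 -> (D,0)->write 1,move L,goto C. Now: state=C, head=0, tape[-1..2]=0110 (head:  ^)
Step 3: in state C at pos 0, read 1 -> (C,1)->write 0,move L,goto C. Now: state=C, head=-1, tape[-2..2]=00010 (head:  ^)
Step 4: in state C at pos -1, read 0 -> (C,0)->write 0,move R,goto B. Now: state=B, head=0, tape[-2..2]=00010 (head:   ^)
Step 5: in state B at pos 0, read 0 -> (B,0)->write 1,move R,goto A. Now: state=A, head=1, tape[-2..2]=00110 (head:    ^)
Step 6: in state A at pos 1, read 1 -> (A,1)->write 0,move R,goto C. Now: state=C, head=2, tape[-2..3]=001000 (head:     ^)
Step 7: in state C at pos 2, read 0 -> (C,0)->write 0,move R,goto B. Now: state=B, head=3, tape[-2..4]=0010000 (head:      ^)
Step 8: in state B at pos 3, read 0 -> (B,0)->write 1,move R,goto A. Now: state=A, head=4, tape[-2..5]=00100100 (head:       ^)
Step 9: in state A at pos 4, read 0 -> (A,0)->write 1,move R,goto D. Now: state=D, head=5, tape[-2..6]=001001100 (head:        ^)
Step 10: in state D at pos 5, read 0 -> (D,0)->write 1,move L,goto C. Now: state=C, head=4, tape[-2..6]=001001110 (head:       ^)
Step 11: in state C at pos 4, read 1 -> (C,1)->write 0,move L,goto C. Now: state=C, head=3, tape[-2..6]=001001010 (head:      ^)
Step 12: in state C at pos 3, read 1 -> (C,1)->write 0,move L,goto C. Now: state=C, head=2, tape[-2..6]=001000010 (head:     ^)
Step 13: in state C at pos 2, read 0 -> (C,0)->write 0,move R,goto B. Now: state=B, head=3, tape[-2..6]=001000010 (head:      ^)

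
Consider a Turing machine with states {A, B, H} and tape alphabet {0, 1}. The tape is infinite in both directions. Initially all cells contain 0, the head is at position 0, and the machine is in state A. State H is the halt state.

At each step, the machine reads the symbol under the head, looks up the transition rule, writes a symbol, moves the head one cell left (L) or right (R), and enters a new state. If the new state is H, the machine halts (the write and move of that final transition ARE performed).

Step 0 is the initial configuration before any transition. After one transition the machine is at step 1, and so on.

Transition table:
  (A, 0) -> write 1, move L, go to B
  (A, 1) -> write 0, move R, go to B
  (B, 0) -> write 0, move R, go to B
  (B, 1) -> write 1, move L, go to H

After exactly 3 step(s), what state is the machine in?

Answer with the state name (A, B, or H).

Answer: H

Derivation:
Step 1: in state A at pos 0, read 0 -> (A,0)->write 1,move L,goto B. Now: state=B, head=-1, tape[-2..1]=0010 (head:  ^)
Step 2: in state B at pos -1, read 0 -> (B,0)->write 0,move R,goto B. Now: state=B, head=0, tape[-2..1]=0010 (head:   ^)
Step 3: in state B at pos 0, read 1 -> (B,1)->write 1,move L,goto H. Now: state=H, head=-1, tape[-2..1]=0010 (head:  ^)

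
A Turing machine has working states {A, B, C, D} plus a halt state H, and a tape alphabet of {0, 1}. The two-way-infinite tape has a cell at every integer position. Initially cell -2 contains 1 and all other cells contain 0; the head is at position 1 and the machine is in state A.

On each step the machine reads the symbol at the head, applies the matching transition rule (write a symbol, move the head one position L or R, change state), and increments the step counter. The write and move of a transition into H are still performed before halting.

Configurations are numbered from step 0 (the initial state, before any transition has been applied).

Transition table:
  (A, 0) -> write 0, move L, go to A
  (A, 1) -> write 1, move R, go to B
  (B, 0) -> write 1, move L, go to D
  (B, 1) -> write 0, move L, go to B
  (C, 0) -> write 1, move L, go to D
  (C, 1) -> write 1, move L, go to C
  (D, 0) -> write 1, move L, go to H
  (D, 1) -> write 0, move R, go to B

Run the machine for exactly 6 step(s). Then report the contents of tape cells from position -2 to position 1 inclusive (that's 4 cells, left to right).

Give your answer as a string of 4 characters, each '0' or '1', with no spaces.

Answer: 0100

Derivation:
Step 1: in state A at pos 1, read 0 -> (A,0)->write 0,move L,goto A. Now: state=A, head=0, tape[-3..2]=010000 (head:    ^)
Step 2: in state A at pos 0, read 0 -> (A,0)->write 0,move L,goto A. Now: state=A, head=-1, tape[-3..2]=010000 (head:   ^)
Step 3: in state A at pos -1, read 0 -> (A,0)->write 0,move L,goto A. Now: state=A, head=-2, tape[-3..2]=010000 (head:  ^)
Step 4: in state A at pos -2, read 1 -> (A,1)->write 1,move R,goto B. Now: state=B, head=-1, tape[-3..2]=010000 (head:   ^)
Step 5: in state B at pos -1, read 0 -> (B,0)->write 1,move L,goto D. Now: state=D, head=-2, tape[-3..2]=011000 (head:  ^)
Step 6: in state D at pos -2, read 1 -> (D,1)->write 0,move R,goto B. Now: state=B, head=-1, tape[-3..2]=001000 (head:   ^)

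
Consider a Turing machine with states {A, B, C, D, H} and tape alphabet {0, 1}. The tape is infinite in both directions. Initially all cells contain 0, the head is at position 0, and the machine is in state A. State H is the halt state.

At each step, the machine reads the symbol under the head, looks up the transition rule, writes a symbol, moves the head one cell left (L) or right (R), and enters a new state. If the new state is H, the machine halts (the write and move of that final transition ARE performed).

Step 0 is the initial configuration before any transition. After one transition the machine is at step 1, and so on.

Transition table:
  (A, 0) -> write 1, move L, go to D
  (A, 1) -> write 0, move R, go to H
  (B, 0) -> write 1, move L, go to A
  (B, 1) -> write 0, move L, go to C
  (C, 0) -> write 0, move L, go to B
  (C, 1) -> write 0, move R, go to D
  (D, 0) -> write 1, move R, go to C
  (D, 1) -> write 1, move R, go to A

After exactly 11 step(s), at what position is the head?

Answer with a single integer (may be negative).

Step 1: in state A at pos 0, read 0 -> (A,0)->write 1,move L,goto D. Now: state=D, head=-1, tape[-2..1]=0010 (head:  ^)
Step 2: in state D at pos -1, read 0 -> (D,0)->write 1,move R,goto C. Now: state=C, head=0, tape[-2..1]=0110 (head:   ^)
Step 3: in state C at pos 0, read 1 -> (C,1)->write 0,move R,goto D. Now: state=D, head=1, tape[-2..2]=01000 (head:    ^)
Step 4: in state D at pos 1, read 0 -> (D,0)->write 1,move R,goto C. Now: state=C, head=2, tape[-2..3]=010100 (head:     ^)
Step 5: in state C at pos 2, read 0 -> (C,0)->write 0,move L,goto B. Now: state=B, head=1, tape[-2..3]=010100 (head:    ^)
Step 6: in state B at pos 1, read 1 -> (B,1)->write 0,move L,goto C. Now: state=C, head=0, tape[-2..3]=010000 (head:   ^)
Step 7: in state C at pos 0, read 0 -> (C,0)->write 0,move L,goto B. Now: state=B, head=-1, tape[-2..3]=010000 (head:  ^)
Step 8: in state B at pos -1, read 1 -> (B,1)->write 0,move L,goto C. Now: state=C, head=-2, tape[-3..3]=0000000 (head:  ^)
Step 9: in state C at pos -2, read 0 -> (C,0)->write 0,move L,goto B. Now: state=B, head=-3, tape[-4..3]=00000000 (head:  ^)
Step 10: in state B at pos -3, read 0 -> (B,0)->write 1,move L,goto A. Now: state=A, head=-4, tape[-5..3]=001000000 (head:  ^)
Step 11: in state A at pos -4, read 0 -> (A,0)->write 1,move L,goto D. Now: state=D, head=-5, tape[-6..3]=0011000000 (head:  ^)

Answer: -5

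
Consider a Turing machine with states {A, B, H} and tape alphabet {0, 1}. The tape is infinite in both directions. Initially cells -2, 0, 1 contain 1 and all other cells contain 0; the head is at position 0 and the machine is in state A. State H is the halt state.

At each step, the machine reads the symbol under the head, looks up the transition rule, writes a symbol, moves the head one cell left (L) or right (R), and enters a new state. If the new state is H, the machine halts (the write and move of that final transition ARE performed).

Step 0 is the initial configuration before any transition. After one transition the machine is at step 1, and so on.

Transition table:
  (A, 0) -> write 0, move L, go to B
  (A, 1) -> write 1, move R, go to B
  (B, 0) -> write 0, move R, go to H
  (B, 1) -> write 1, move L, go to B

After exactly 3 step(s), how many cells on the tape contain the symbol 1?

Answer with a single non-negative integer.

Step 1: in state A at pos 0, read 1 -> (A,1)->write 1,move R,goto B. Now: state=B, head=1, tape[-3..2]=010110 (head:     ^)
Step 2: in state B at pos 1, read 1 -> (B,1)->write 1,move L,goto B. Now: state=B, head=0, tape[-3..2]=010110 (head:    ^)
Step 3: in state B at pos 0, read 1 -> (B,1)->write 1,move L,goto B. Now: state=B, head=-1, tape[-3..2]=010110 (head:   ^)
Cells containing 1 after step 3: {-2, 0, 1} -> 3 cell(s)

Answer: 3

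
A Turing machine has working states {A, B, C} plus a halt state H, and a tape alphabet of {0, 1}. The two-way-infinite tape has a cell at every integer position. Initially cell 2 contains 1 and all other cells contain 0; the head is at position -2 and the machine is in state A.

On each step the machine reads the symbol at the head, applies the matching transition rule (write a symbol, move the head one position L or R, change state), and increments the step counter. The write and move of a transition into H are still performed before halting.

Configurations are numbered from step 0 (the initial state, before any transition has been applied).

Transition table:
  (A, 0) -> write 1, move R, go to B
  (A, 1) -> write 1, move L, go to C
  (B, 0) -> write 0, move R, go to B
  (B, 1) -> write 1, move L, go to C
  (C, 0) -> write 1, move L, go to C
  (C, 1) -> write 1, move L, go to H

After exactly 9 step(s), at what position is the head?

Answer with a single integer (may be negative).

Step 1: in state A at pos -2, read 0 -> (A,0)->write 1,move R,goto B. Now: state=B, head=-1, tape[-3..3]=0100010 (head:   ^)
Step 2: in state B at pos -1, read 0 -> (B,0)->write 0,move R,goto B. Now: state=B, head=0, tape[-3..3]=0100010 (head:    ^)
Step 3: in state B at pos 0, read 0 -> (B,0)->write 0,move R,goto B. Now: state=B, head=1, tape[-3..3]=0100010 (head:     ^)
Step 4: in state B at pos 1, read 0 -> (B,0)->write 0,move R,goto B. Now: state=B, head=2, tape[-3..3]=0100010 (head:      ^)
Step 5: in state B at pos 2, read 1 -> (B,1)->write 1,move L,goto C. Now: state=C, head=1, tape[-3..3]=0100010 (head:     ^)
Step 6: in state C at pos 1, read 0 -> (C,0)->write 1,move L,goto C. Now: state=C, head=0, tape[-3..3]=0100110 (head:    ^)
Step 7: in state C at pos 0, read 0 -> (C,0)->write 1,move L,goto C. Now: state=C, head=-1, tape[-3..3]=0101110 (head:   ^)
Step 8: in state C at pos -1, read 0 -> (C,0)->write 1,move L,goto C. Now: state=C, head=-2, tape[-3..3]=0111110 (head:  ^)
Step 9: in state C at pos -2, read 1 -> (C,1)->write 1,move L,goto H. Now: state=H, head=-3, tape[-4..3]=00111110 (head:  ^)

Answer: -3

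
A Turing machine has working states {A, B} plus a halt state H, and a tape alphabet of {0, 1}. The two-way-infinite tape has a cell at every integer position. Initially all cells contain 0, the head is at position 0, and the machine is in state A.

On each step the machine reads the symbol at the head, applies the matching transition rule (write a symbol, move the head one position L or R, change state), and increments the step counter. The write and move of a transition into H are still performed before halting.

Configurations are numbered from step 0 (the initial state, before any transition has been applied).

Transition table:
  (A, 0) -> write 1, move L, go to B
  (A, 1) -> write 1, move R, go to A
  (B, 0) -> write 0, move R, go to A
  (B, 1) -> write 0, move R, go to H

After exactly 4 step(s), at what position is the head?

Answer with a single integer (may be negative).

Step 1: in state A at pos 0, read 0 -> (A,0)->write 1,move L,goto B. Now: state=B, head=-1, tape[-2..1]=0010 (head:  ^)
Step 2: in state B at pos -1, read 0 -> (B,0)->write 0,move R,goto A. Now: state=A, head=0, tape[-2..1]=0010 (head:   ^)
Step 3: in state A at pos 0, read 1 -> (A,1)->write 1,move R,goto A. Now: state=A, head=1, tape[-2..2]=00100 (head:    ^)
Step 4: in state A at pos 1, read 0 -> (A,0)->write 1,move L,goto B. Now: state=B, head=0, tape[-2..2]=00110 (head:   ^)

Answer: 0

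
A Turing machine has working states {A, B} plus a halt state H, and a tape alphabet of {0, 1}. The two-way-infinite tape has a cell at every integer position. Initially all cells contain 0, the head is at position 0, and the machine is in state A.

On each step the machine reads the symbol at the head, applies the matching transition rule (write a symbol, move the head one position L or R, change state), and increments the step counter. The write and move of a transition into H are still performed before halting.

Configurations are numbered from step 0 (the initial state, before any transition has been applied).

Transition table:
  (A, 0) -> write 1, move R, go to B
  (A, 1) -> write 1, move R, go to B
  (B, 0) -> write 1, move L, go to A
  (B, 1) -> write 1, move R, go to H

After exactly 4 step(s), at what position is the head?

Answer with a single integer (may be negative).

Answer: 2

Derivation:
Step 1: in state A at pos 0, read 0 -> (A,0)->write 1,move R,goto B. Now: state=B, head=1, tape[-1..2]=0100 (head:   ^)
Step 2: in state B at pos 1, read 0 -> (B,0)->write 1,move L,goto A. Now: state=A, head=0, tape[-1..2]=0110 (head:  ^)
Step 3: in state A at pos 0, read 1 -> (A,1)->write 1,move R,goto B. Now: state=B, head=1, tape[-1..2]=0110 (head:   ^)
Step 4: in state B at pos 1, read 1 -> (B,1)->write 1,move R,goto H. Now: state=H, head=2, tape[-1..3]=01100 (head:    ^)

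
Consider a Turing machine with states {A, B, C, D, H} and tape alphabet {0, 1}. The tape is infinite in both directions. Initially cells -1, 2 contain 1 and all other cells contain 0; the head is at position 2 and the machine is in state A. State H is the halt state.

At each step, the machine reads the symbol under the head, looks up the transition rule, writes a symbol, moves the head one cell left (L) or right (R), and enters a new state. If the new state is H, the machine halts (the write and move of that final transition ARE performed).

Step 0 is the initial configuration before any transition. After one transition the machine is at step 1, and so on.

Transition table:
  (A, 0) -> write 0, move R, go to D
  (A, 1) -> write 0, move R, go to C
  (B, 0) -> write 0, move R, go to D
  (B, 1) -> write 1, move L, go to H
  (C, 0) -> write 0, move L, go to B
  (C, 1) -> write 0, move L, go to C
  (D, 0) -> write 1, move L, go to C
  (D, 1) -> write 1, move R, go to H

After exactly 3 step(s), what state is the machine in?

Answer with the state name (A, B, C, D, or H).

Answer: D

Derivation:
Step 1: in state A at pos 2, read 1 -> (A,1)->write 0,move R,goto C. Now: state=C, head=3, tape[-2..4]=0100000 (head:      ^)
Step 2: in state C at pos 3, read 0 -> (C,0)->write 0,move L,goto B. Now: state=B, head=2, tape[-2..4]=0100000 (head:     ^)
Step 3: in state B at pos 2, read 0 -> (B,0)->write 0,move R,goto D. Now: state=D, head=3, tape[-2..4]=0100000 (head:      ^)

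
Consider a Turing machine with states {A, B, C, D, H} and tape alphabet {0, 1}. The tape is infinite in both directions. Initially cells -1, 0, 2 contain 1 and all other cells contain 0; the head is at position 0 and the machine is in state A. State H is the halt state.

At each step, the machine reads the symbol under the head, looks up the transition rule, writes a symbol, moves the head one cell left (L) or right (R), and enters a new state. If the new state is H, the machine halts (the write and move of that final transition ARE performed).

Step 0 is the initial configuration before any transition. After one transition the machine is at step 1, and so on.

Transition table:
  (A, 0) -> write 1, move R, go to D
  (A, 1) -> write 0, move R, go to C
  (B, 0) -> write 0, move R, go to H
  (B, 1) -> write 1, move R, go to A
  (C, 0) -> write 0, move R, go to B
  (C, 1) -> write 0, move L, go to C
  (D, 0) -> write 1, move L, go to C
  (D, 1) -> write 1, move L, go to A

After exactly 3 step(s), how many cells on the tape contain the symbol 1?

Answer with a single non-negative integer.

Step 1: in state A at pos 0, read 1 -> (A,1)->write 0,move R,goto C. Now: state=C, head=1, tape[-2..3]=010010 (head:    ^)
Step 2: in state C at pos 1, read 0 -> (C,0)->write 0,move R,goto B. Now: state=B, head=2, tape[-2..3]=010010 (head:     ^)
Step 3: in state B at pos 2, read 1 -> (B,1)->write 1,move R,goto A. Now: state=A, head=3, tape[-2..4]=0100100 (head:      ^)
Cells containing 1 after step 3: {-1, 2} -> 2 cell(s)

Answer: 2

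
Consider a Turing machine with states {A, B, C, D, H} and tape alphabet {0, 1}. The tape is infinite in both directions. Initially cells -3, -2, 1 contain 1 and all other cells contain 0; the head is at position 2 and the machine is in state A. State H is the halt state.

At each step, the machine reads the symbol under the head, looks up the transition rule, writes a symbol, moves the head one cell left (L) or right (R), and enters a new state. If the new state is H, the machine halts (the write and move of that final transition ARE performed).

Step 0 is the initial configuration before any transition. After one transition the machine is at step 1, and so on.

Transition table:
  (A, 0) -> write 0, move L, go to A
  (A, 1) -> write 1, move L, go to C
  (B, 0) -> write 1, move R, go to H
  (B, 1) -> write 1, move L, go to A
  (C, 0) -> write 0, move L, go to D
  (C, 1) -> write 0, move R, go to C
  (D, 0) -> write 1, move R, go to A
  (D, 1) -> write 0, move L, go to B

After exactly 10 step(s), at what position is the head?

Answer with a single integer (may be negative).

Answer: 0

Derivation:
Step 1: in state A at pos 2, read 0 -> (A,0)->write 0,move L,goto A. Now: state=A, head=1, tape[-4..3]=01100100 (head:      ^)
Step 2: in state A at pos 1, read 1 -> (A,1)->write 1,move L,goto C. Now: state=C, head=0, tape[-4..3]=01100100 (head:     ^)
Step 3: in state C at pos 0, read 0 -> (C,0)->write 0,move L,goto D. Now: state=D, head=-1, tape[-4..3]=01100100 (head:    ^)
Step 4: in state D at pos -1, read 0 -> (D,0)->write 1,move R,goto A. Now: state=A, head=0, tape[-4..3]=01110100 (head:     ^)
Step 5: in state A at pos 0, read 0 -> (A,0)->write 0,move L,goto A. Now: state=A, head=-1, tape[-4..3]=01110100 (head:    ^)
Step 6: in state A at pos -1, read 1 -> (A,1)->write 1,move L,goto C. Now: state=C, head=-2, tape[-4..3]=01110100 (head:   ^)
Step 7: in state C at pos -2, read 1 -> (C,1)->write 0,move R,goto C. Now: state=C, head=-1, tape[-4..3]=01010100 (head:    ^)
Step 8: in state C at pos -1, read 1 -> (C,1)->write 0,move R,goto C. Now: state=C, head=0, tape[-4..3]=01000100 (head:     ^)
Step 9: in state C at pos 0, read 0 -> (C,0)->write 0,move L,goto D. Now: state=D, head=-1, tape[-4..3]=01000100 (head:    ^)
Step 10: in state D at pos -1, read 0 -> (D,0)->write 1,move R,goto A. Now: state=A, head=0, tape[-4..3]=01010100 (head:     ^)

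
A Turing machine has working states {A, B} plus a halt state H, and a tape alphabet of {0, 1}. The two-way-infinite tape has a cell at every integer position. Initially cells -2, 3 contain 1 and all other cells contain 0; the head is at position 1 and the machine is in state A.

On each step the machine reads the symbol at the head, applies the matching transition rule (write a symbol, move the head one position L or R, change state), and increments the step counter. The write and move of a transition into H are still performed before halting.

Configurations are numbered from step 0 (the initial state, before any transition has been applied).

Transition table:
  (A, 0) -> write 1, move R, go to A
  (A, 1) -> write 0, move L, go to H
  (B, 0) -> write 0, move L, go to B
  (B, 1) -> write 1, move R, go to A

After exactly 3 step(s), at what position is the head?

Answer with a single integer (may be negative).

Answer: 2

Derivation:
Step 1: in state A at pos 1, read 0 -> (A,0)->write 1,move R,goto A. Now: state=A, head=2, tape[-3..4]=01001010 (head:      ^)
Step 2: in state A at pos 2, read 0 -> (A,0)->write 1,move R,goto A. Now: state=A, head=3, tape[-3..4]=01001110 (head:       ^)
Step 3: in state A at pos 3, read 1 -> (A,1)->write 0,move L,goto H. Now: state=H, head=2, tape[-3..4]=01001100 (head:      ^)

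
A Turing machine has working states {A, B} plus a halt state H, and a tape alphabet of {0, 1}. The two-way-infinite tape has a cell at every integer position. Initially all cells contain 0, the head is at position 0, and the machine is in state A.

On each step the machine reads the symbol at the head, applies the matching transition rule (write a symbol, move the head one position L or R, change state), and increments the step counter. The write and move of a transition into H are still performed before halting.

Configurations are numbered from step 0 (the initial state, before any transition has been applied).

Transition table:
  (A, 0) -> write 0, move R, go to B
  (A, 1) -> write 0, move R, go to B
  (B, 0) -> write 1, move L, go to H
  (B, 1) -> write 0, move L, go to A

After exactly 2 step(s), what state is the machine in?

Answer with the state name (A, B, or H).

Step 1: in state A at pos 0, read 0 -> (A,0)->write 0,move R,goto B. Now: state=B, head=1, tape[-1..2]=0000 (head:   ^)
Step 2: in state B at pos 1, read 0 -> (B,0)->write 1,move L,goto H. Now: state=H, head=0, tape[-1..2]=0010 (head:  ^)

Answer: H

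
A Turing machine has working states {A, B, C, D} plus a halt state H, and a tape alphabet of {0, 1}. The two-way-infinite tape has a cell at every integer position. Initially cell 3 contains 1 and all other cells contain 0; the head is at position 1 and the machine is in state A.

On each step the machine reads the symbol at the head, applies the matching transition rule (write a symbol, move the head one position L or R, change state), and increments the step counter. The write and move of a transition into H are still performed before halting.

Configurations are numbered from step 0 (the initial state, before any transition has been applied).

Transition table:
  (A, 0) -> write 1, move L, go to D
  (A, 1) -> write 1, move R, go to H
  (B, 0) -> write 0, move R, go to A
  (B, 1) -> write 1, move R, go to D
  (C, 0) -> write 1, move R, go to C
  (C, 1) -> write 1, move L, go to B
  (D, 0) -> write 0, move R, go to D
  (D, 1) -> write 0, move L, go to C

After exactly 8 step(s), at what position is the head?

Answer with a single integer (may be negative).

Step 1: in state A at pos 1, read 0 -> (A,0)->write 1,move L,goto D. Now: state=D, head=0, tape[-1..4]=001010 (head:  ^)
Step 2: in state D at pos 0, read 0 -> (D,0)->write 0,move R,goto D. Now: state=D, head=1, tape[-1..4]=001010 (head:   ^)
Step 3: in state D at pos 1, read 1 -> (D,1)->write 0,move L,goto C. Now: state=C, head=0, tape[-1..4]=000010 (head:  ^)
Step 4: in state C at pos 0, read 0 -> (C,0)->write 1,move R,goto C. Now: state=C, head=1, tape[-1..4]=010010 (head:   ^)
Step 5: in state C at pos 1, read 0 -> (C,0)->write 1,move R,goto C. Now: state=C, head=2, tape[-1..4]=011010 (head:    ^)
Step 6: in state C at pos 2, read 0 -> (C,0)->write 1,move R,goto C. Now: state=C, head=3, tape[-1..4]=011110 (head:     ^)
Step 7: in state C at pos 3, read 1 -> (C,1)->write 1,move L,goto B. Now: state=B, head=2, tape[-1..4]=011110 (head:    ^)
Step 8: in state B at pos 2, read 1 -> (B,1)->write 1,move R,goto D. Now: state=D, head=3, tape[-1..4]=011110 (head:     ^)

Answer: 3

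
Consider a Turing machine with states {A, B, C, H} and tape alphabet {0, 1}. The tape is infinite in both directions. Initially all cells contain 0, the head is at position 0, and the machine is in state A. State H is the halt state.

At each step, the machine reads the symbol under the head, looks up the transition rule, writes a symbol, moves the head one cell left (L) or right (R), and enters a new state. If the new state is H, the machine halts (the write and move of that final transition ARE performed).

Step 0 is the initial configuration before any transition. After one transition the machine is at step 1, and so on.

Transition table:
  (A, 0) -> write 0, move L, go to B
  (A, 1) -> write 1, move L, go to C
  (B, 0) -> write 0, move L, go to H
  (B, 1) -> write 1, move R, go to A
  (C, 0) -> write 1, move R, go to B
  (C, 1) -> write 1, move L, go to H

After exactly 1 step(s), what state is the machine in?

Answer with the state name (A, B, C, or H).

Step 1: in state A at pos 0, read 0 -> (A,0)->write 0,move L,goto B. Now: state=B, head=-1, tape[-2..1]=0000 (head:  ^)

Answer: B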